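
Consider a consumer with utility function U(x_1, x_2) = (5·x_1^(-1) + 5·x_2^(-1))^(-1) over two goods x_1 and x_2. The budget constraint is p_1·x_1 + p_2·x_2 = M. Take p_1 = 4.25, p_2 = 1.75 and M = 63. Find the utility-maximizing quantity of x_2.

From the CES first-order condition, (x_2/x_1)^(2) = p_1/p_2.
Solve for the ratio: x_2/x_1 = [p_1/p_2]^(0.5).
With the ratio pinned down, the budget gives x_1* = M/(p_1 + p_2·(x_2/x_1)) and x_2* = (x_2/x_1)·x_1*.
Numerically x_2/x_1 = 1.558387, so x_1* = 63/(4.25 + 1.75·1.558387) = 9.0294 and x_2* = 1.558387·9.0294 = 14.0714.

x_2* = 14.0714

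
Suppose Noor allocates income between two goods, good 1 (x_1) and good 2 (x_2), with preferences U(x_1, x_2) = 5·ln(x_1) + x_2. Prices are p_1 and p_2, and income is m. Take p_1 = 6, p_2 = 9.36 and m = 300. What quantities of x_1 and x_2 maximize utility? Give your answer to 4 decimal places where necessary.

MU_x_1 = 5/x_1, MU_x_2 = 1. Tangency: 5/x_1 = p_1/p_2.
So x_1*(p_1,p_2) = 5·p_2/p_1, independent of income; and x_2* = (m − 5·p_2)/p_2.
At the given prices: x_1* = 5·9.36/6 = 7.8, and x_2* = 27.0513.

x_1* = 7.8, x_2* = 27.0513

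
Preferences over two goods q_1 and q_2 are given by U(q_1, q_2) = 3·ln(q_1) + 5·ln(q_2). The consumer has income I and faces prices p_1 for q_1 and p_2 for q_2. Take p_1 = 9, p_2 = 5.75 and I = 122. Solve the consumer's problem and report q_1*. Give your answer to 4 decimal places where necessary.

q_1* = 5.0833

Tangency: MRS = (3/5)·q_2/q_1 = p_1/p_2.
Rearranging, p_2·q_2 = (5/3)·p_1·q_1. Substituting into the budget gives p_1·q_1·(1 + (5/3)) = I.
Demand: q_1*(p_1,p_2,I) = 0.375·I/p_1 and q_2* = 0.625·I/p_2.
At p_1=9, p_2=5.75, I=122: q_1* = 0.375·122/9 = 5.0833.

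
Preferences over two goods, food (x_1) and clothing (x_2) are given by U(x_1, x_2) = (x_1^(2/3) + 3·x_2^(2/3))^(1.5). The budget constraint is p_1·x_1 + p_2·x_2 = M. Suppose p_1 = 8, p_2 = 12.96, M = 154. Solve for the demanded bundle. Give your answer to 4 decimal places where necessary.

MRS = MU_x_1/MU_x_2 = (1/3)·(x_2/x_1)^(1/3). Set equal to p_1/p_2.
Solve for the ratio: x_2/x_1 = [3·p_1/p_2]^(3).
Substitute x_2 = (x_2/x_1)·x_1 into the budget: x_1* = M/(p_1 + p_2·(x_2/x_1)).
Numerically x_2/x_1 = 6.350658, so x_1* = 154/(8 + 12.96·6.350658) = 1.7053 and x_2* = 6.350658·1.7053 = 10.83.

x_1* = 1.7053, x_2* = 10.83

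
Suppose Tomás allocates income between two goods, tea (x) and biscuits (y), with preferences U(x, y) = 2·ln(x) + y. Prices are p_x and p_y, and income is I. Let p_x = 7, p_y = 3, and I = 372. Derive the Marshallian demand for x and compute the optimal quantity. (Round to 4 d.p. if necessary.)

x* = 0.8571

So x*(p_x,p_y) = 2·p_y/p_x, independent of income; and y* = (I − 2·p_y)/p_y.
At the given prices: x* = 2·3/7 = 0.8571.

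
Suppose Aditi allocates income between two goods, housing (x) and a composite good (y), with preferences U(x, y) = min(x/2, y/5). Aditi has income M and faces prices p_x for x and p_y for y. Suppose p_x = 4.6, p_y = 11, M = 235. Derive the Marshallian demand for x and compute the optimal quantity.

x* = 7.3209

With perfect complements, no substitution: consume in ratio x:y = 2:5.
Budget: p_x·x + p_y·(5/2)·x = M, so (2·p_x + 5·p_y)·x = 2·M.
Demand: x*(p_x,p_y,M) = 2·M/(2·p_x + 5·p_y), y* = 5·M/(2·p_x + 5·p_y).
Here 2·4.6 + 5·11 = 64.2, giving x* = 7.3209.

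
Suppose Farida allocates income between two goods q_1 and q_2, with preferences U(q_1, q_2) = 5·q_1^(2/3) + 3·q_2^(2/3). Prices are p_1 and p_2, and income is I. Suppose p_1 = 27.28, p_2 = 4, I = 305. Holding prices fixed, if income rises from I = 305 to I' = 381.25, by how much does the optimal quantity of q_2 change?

Δq_2* = 17.3369

Substitute q_2 = (q_2/q_1)·q_1 into the budget: q_1* = I/(p_1 + p_2·(q_2/q_1)).
Numerically q_2/q_1 = 68.518347, so q_1* = 305/(27.28 + 4·68.518347) = 1.0121 and q_2* = 68.518347·1.0121 = 69.3475.
At I' = 381.25: q_2* = 86.6843. Change: 86.6843 − 69.3475 = 17.3369.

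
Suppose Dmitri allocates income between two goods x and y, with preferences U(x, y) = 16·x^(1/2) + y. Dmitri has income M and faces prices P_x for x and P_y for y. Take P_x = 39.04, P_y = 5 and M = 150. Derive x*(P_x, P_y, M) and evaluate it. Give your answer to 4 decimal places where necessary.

MU_x = 8/√x, MU_y = 1. Tangency: 8/√x = P_x/P_y.
Thus x* = (8·P_y/P_x)² — independent of M — with the rest of income spent on y.
Plugging in: x* = (8·5/39.04)² = 1.0498.

x* = 1.0498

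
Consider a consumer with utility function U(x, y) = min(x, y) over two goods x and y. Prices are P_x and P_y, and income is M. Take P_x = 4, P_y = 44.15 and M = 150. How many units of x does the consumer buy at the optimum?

x* = 3.1153

Leontief preferences: the optimum is at the kink where x/1 = y/1, i.e. y = x.
Budget: P_x·x + P_y·x = M, so (P_x + P_y)·x = M.
Demand: x*(P_x,P_y,M) = M/(P_x + P_y), y* = M/(P_x + P_y).
Here 4 + 44.15 = 48.15, giving x* = 3.1153.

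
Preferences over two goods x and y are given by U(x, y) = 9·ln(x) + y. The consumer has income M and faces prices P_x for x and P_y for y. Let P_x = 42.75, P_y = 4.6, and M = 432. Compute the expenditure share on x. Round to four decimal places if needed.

share on x = 0.0958

Set MRS = P_x/P_y: (9/x)/1 = P_x/P_y.
So x*(P_x,P_y) = 9·P_y/P_x, independent of income; and y* = (M − 9·P_y)/P_y.
At the given prices: x* = 9·4.6/42.75 = 0.9684, and y* = 84.913.
Expenditure on x: 42.75·0.9684 = 41.4; share = 0.0958.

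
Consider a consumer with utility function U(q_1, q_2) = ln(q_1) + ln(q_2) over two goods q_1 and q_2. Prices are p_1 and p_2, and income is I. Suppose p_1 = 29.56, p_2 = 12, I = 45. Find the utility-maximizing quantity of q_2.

q_2* = 1.875

The MRS is q_2/q_1. Set MRS = p_1/p_2.
So p_2·q_2 = p_1·q_1; combined with the budget, a share 0.5 of income goes to q_1.
Demand: q_1*(p_1,p_2,I) = 0.5·I/p_1 and q_2* = 0.5·I/p_2.
At p_1=29.56, p_2=12, I=45: q_2* = 0.5·45/12 = 1.875.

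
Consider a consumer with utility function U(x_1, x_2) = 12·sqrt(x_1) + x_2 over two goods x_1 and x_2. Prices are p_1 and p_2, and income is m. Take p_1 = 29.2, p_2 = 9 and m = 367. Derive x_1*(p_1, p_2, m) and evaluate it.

MU_x_1 = 6/√x_1, MU_x_2 = 1. Tangency: 6/√x_1 = p_1/p_2.
Thus x_1* = (6·p_2/p_1)² — independent of m — with the rest of income spent on x_2.
Plugging in: x_1* = (6·9/29.2)² = 3.42.

x_1* = 3.42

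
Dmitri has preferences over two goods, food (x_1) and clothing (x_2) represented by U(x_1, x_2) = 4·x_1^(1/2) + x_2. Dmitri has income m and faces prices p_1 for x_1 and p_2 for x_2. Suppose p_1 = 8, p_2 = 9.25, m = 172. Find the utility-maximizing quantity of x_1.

Utility is quasi-linear in x_2; the FOC for x_1 is 2/√x_1 = p_1/p_2.
Thus x_1* = (2·p_2/p_1)² — independent of m — with the rest of income spent on x_2.
Plugging in: x_1* = (2·9.25/8)² = 5.3477.

x_1* = 5.3477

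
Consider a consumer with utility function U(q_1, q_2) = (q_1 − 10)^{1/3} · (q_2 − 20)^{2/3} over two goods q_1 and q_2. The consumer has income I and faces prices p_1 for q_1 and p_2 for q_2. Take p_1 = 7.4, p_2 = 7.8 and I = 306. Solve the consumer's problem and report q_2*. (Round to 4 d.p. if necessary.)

This is Cobb-Douglas in (q_1−10, q_2−20): tangency gives 1/3·p_2·(q_2−20) = 2/3·p_1·(q_1−10).
After buying the subsistence bundle (10, 20), a share 1/3 of the remaining income goes to q_1: q_1* = 10 + 1/3·(I − 10p_1 − 20p_2)/p_1.
Discretionary income = 306 − 10·7.4 − 20·7.8 = 76; q_2* = 20 + 2/3·76/7.8 = 26.4957.

q_2* = 26.4957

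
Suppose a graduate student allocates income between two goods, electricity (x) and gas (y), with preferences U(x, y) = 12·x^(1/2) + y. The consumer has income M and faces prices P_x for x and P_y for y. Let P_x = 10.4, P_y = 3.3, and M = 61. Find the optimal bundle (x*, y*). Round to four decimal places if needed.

x* = 3.6246, y* = 7.0618

Set MRS = P_x/P_y: 6·x^(−1/2) = P_x/P_y.
Thus x* = (6·P_y/P_x)² — independent of M — with the rest of income spent on y.
Plugging in: x* = (6·3.3/10.4)² = 3.6246, y* = 7.0618.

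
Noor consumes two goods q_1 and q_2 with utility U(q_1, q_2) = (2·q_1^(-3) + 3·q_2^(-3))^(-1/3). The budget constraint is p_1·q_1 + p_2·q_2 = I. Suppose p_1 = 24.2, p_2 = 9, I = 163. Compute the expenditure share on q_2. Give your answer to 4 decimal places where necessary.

share on q_2 = 0.3451

From the CES first-order condition, (2/3)·(q_2/q_1)^(4) = p_1/p_2.
Solve for the ratio: q_2/q_1 = [(3/2)·p_1/p_2]^(0.25).
With the ratio pinned down, the budget gives q_1* = I/(p_1 + p_2·(q_2/q_1)) and q_2* = (q_2/q_1)·q_1*.
Numerically q_2/q_1 = 1.417151, so q_1* = 163/(24.2 + 9·1.417151) = 4.4108 and q_2* = 1.417151·4.4108 = 6.2508.
Expenditure on q_2: 9·6.2508 = 56.2575; share = 0.3451.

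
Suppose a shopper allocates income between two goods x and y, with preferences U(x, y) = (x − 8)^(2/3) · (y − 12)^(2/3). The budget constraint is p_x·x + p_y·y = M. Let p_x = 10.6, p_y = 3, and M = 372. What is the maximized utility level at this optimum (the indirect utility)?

V = 62.6664

After buying the subsistence bundle (8, 12), a share 0.5 of the remaining income goes to x: x* = 8 + 0.5·(M − 8p_x − 12p_y)/p_x.
Discretionary income = 372 − 8·10.6 − 12·3 = 251.2; x* = 8 + 0.5·251.2/10.6 = 19.8491; y* = 12 + 0.5·251.2/3 = 53.8667.
Utility at the optimum: U(19.8491, 53.8667) = 62.6664.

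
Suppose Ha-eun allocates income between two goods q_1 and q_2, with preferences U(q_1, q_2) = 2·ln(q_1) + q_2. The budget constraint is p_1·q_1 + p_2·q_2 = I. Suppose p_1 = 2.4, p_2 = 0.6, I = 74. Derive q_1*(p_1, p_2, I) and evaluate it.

q_1* = 0.5

So q_1*(p_1,p_2) = 2·p_2/p_1, independent of income; and q_2* = (I − 2·p_2)/p_2.
At the given prices: q_1* = 2·0.6/2.4 = 0.5.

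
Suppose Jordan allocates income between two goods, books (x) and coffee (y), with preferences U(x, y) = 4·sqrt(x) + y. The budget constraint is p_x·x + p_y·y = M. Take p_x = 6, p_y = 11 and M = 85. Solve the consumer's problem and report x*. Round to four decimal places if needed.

x* = 13.4444

Thus x* = (2·p_y/p_x)² — independent of M — with the rest of income spent on y.
Plugging in: x* = (2·11/6)² = 13.4444.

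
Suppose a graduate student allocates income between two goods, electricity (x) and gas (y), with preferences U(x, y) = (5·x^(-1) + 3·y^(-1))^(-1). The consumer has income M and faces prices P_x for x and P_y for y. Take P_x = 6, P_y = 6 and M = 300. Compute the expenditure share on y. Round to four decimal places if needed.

MU_x ∝ 5·x^(-2), MU_y ∝ 3·y^(-2), so MRS = (5/3)·(y/x)^(2) = P_x/P_y.
Solve for the ratio: y/x = [(3/5)·P_x/P_y]^(0.5).
Substitute y = (y/x)·x into the budget: x* = M/(P_x + P_y·(y/x)).
Numerically y/x = 0.774597, so x* = 300/(6 + 6·0.774597) = 28.1754 and y* = 0.774597·28.1754 = 21.8246.
Expenditure on y: 6·21.8246 = 130.9475; share = 0.4365.

share on y = 0.4365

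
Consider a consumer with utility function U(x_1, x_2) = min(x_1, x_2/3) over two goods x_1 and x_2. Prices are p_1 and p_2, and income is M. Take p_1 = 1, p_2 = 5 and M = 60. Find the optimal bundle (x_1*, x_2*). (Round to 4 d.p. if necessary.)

Leontief preferences: the optimum is at the kink where x_1/1 = x_2/3, i.e. x_2 = 3·x_1.
Budget: p_1·x_1 + p_2·3·x_1 = M, so (p_1 + 3·p_2)·x_1 = M.
Demand: x_1*(p_1,p_2,M) = M/(p_1 + 3·p_2), x_2* = 3·M/(p_1 + 3·p_2).
Here 1 + 3·5 = 16, giving x_1* = 3.75 and x_2* = 11.25.

x_1* = 3.75, x_2* = 11.25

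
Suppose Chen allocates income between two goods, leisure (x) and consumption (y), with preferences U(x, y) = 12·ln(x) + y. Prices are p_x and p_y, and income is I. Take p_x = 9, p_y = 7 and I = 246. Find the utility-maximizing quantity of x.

x* = 9.3333

Set MRS = p_x/p_y: (12/x)/1 = p_x/p_y.
So x*(p_x,p_y) = 12·p_y/p_x, independent of income; and y* = (I − 12·p_y)/p_y.
At the given prices: x* = 12·7/9 = 9.3333.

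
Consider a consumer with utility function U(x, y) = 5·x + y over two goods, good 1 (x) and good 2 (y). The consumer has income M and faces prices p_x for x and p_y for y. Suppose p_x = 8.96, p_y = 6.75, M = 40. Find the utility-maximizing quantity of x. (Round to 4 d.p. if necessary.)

Linear utility — the consumer picks whichever good has higher MU/price: 5/8.96 = 0.558 vs 1/6.75 = 0.1481.
x gives more utility per dollar, so spend all income on x: x* = M/p_x, y* = 0.
Numerically: x* = 4.4643, y* = 0.

x* = 4.4643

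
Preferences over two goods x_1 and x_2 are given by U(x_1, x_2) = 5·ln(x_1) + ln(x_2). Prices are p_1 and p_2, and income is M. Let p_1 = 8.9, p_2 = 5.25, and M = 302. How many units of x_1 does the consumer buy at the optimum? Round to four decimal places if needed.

MU_x_1/MU_x_2 = (5·x_2)/(x_1); tangency sets this equal to p_1/p_2.
Rearranging, p_2·x_2 = (1/5)·p_1·x_1. Substituting into the budget gives p_1·x_1·(1 + (1/5)) = M.
Demand: x_1*(p_1,p_2,M) = 5/6·M/p_1 and x_2* = 1/6·M/p_2.
At p_1=8.9, p_2=5.25, M=302: x_1* = 5/6·302/8.9 = 28.2772.

x_1* = 28.2772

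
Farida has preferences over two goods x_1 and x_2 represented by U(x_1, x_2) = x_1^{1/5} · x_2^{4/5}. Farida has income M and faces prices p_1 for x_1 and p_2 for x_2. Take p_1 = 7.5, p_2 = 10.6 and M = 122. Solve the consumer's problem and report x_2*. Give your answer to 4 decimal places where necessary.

The MRS is (1/4)·x_2/x_1. Set MRS = p_1/p_2.
So 0.2·p_2·x_2 = 0.8·p_1·x_1; combined with the budget, a share 0.2 of income goes to x_1.
Demand: x_1*(p_1,p_2,M) = 0.2·M/p_1 and x_2* = 0.8·M/p_2.
At p_1=7.5, p_2=10.6, M=122: x_2* = 0.8·122/10.6 = 9.2075.

x_2* = 9.2075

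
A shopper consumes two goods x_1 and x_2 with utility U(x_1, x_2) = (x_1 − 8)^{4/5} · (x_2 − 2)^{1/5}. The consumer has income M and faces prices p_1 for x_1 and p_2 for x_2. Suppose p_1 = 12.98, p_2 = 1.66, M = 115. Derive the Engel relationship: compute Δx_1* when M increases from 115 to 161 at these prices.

This is Cobb-Douglas in (x_1−8, x_2−2): tangency gives 0.8·p_2·(x_2−2) = 0.2·p_1·(x_1−8).
After buying the subsistence bundle (8, 2), a share 0.8 of the remaining income goes to x_1: x_1* = 8 + 0.8·(M − 8p_1 − 2p_2)/p_1.
Discretionary income = 115 − 8·12.98 − 2·1.66 = 7.84; x_1* = 8 + 0.8·7.84/12.98 = 8.4832.
At M' = 161: x_1* = 11.3183. Change: 11.3183 − 8.4832 = 2.8351.

Δx_1* = 2.8351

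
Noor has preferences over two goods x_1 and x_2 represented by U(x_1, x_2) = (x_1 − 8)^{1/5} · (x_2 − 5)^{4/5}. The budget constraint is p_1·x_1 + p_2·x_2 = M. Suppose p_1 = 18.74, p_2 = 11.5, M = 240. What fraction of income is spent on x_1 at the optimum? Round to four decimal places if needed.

share on x_1 = 0.6518

Let x_1' = x_1−8, x_2' = x_2−5. MRS = (1/4)·x_2'/x_1' = p_1/p_2.
Substituting into the budget: x_1* = 8 + 0.2·(M − 8·p_1 − 5·p_2)/p_1, and x_2* = 5 + 0.8·(…)/p_2.
Discretionary income = 240 − 8·18.74 − 5·11.5 = 32.58; x_1* = 8 + 0.2·32.58/18.74 = 8.3477; x_2* = 5 + 0.8·32.58/11.5 = 7.2664.
Expenditure on x_1: 18.74·8.3477 = 156.436; share = 0.6518.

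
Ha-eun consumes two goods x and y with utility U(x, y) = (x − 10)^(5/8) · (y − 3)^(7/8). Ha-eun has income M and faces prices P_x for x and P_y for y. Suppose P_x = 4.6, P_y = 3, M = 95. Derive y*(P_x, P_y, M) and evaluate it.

Discretionary income = 95 − 10·4.6 − 3·3 = 40; y* = 3 + 7/12·40/3 = 10.7778.

y* = 10.7778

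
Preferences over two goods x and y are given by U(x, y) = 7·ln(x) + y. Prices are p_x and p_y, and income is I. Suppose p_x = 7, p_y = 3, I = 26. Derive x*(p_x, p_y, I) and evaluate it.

x* = 3

MU_x = 7/x, MU_y = 1. Tangency: 7/x = p_x/p_y.
So x*(p_x,p_y) = 7·p_y/p_x, independent of income; and y* = (I − 7·p_y)/p_y.
At the given prices: x* = 7·3/7 = 3.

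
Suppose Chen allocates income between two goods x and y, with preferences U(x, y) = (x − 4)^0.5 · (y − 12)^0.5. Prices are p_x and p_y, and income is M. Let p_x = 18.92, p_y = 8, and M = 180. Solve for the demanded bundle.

MRS = (y−12)/(x−4). Tangency with p_x/p_y gives y−12 = (p_x/p_y)·(x−4).
Substituting into the budget: x* = 4 + 0.5·(M − 4·p_x − 12·p_y)/p_x, and y* = 12 + 0.5·(…)/p_y.
Discretionary income = 180 − 4·18.92 − 12·8 = 8.32; x* = 4 + 0.5·8.32/18.92 = 4.2199; y* = 12 + 0.5·8.32/8 = 12.52.

x* = 4.2199, y* = 12.52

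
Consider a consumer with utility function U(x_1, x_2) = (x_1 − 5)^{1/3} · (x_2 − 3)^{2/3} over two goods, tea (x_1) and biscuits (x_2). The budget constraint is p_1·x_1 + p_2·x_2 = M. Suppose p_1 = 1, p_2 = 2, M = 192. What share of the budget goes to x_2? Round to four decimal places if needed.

Let x_1' = x_1−5, x_2' = x_2−3. MRS = (1/2)·x_2'/x_1' = p_1/p_2.
After buying the subsistence bundle (5, 3), a share 1/3 of the remaining income goes to x_1: x_1* = 5 + 1/3·(M − 5p_1 − 3p_2)/p_1.
Discretionary income = 192 − 5·1 − 3·2 = 181; x_1* = 5 + 1/3·181/1 = 65.3333; x_2* = 3 + 2/3·181/2 = 63.3333.
Expenditure on x_2: 2·63.3333 = 126.6667; share = 0.6597.

share on x_2 = 0.6597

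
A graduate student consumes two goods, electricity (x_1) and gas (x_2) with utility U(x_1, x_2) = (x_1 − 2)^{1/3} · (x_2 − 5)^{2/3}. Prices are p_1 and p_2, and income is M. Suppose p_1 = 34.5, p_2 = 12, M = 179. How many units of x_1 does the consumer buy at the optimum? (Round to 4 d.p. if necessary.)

This is Cobb-Douglas in (x_1−2, x_2−5): tangency gives 1/3·p_2·(x_2−5) = 2/3·p_1·(x_1−2).
Substituting into the budget: x_1* = 2 + 1/3·(M − 2·p_1 − 5·p_2)/p_1, and x_2* = 5 + 2/3·(…)/p_2.
Discretionary income = 179 − 2·34.5 − 5·12 = 50; x_1* = 2 + 1/3·50/34.5 = 2.4831.

x_1* = 2.4831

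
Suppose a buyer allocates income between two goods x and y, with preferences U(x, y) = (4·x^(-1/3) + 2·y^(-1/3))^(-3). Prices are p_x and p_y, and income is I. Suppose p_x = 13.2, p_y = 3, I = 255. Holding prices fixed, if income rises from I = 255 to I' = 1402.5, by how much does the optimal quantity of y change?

From the CES first-order condition, 2·(y/x)^(4/3) = p_x/p_y.
Hence y/x = ((1/2)·p_x/p_y)^(1/(4/3)), i.e. raised to the 0.75 power.
Substitute y = (y/x)·x into the budget: x* = I/(p_x + p_y·(y/x)).
Numerically y/x = 1.806413, so x* = 255/(13.2 + 3·1.806413) = 13.6955 and y* = 1.806413·13.6955 = 24.7397.
At I' = 1402.5: y* = 136.0686. Change: 136.0686 − 24.7397 = 111.3289.

Δy* = 111.3289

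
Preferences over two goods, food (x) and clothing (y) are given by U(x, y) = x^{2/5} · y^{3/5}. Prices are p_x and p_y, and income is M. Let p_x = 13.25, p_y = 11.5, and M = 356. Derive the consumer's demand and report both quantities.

At p_x=13.25, p_y=11.5, M=356: x* = 0.4·356/13.25 = 10.7472, y* = 18.5739.

x* = 10.7472, y* = 18.5739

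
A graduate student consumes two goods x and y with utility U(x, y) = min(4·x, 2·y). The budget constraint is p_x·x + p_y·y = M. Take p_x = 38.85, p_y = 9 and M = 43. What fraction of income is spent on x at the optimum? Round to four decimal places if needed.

Demand: x*(p_x,p_y,M) = 2·M/(2·p_x + 4·p_y), y* = 4·M/(2·p_x + 4·p_y).
Here 2·38.85 + 4·9 = 113.7, giving x* = 0.7564 and y* = 1.5128.
Expenditure on x: 38.85·0.7564 = 29.3852; share = 0.6834.

share on x = 0.6834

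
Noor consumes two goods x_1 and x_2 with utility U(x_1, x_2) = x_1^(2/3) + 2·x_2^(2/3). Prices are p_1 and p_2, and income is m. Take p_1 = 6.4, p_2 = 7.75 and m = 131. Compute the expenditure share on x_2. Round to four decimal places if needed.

From the CES first-order condition, (1/2)·(x_2/x_1)^(1/3) = p_1/p_2.
Hence x_2/x_1 = (2·p_1/p_2)^(1/(1/3)), i.e. raised to the 3 power.
Substitute x_2 = (x_2/x_1)·x_1 into the budget: x_1* = m/(p_1 + p_2·(x_2/x_1)).
Numerically x_2/x_1 = 4.505311, so x_1* = 131/(6.4 + 7.75·4.505311) = 3.1707 and x_2* = 4.505311·3.1707 = 14.2849.
Expenditure on x_2: 7.75·14.2849 = 110.7077; share = 0.8451.

share on x_2 = 0.8451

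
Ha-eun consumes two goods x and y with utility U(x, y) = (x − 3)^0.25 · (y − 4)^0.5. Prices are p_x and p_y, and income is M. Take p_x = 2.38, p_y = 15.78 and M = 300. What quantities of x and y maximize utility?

This is Cobb-Douglas in (x−3, y−4): tangency gives 0.25·p_y·(y−4) = 0.5·p_x·(x−3).
After buying the subsistence bundle (3, 4), a share 1/3 of the remaining income goes to x: x* = 3 + 1/3·(M − 3p_x − 4p_y)/p_x.
Discretionary income = 300 − 3·2.38 − 4·15.78 = 229.74; x* = 3 + 1/3·229.74/2.38 = 35.1765; y* = 4 + 2/3·229.74/15.78 = 13.706.

x* = 35.1765, y* = 13.706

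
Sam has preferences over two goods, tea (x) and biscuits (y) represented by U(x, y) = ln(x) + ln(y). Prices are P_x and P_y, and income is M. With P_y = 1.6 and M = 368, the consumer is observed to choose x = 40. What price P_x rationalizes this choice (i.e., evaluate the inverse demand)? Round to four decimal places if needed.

MU_x/MU_y = (y)/(x); tangency sets this equal to P_x/P_y.
So P_y·y = P_x·x; combined with the budget, a share 0.5 of income goes to x.
Demand: x*(P_x,P_y,M) = 0.5·M/P_x and y* = 0.5·M/P_y.
Set x* = 40 in the demand function and solve for P_x: P_x = 4.6.

P_x = 4.6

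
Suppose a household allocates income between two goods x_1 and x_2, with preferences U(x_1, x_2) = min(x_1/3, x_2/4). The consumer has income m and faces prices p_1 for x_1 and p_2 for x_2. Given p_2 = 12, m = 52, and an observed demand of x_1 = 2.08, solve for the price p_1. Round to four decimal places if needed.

With perfect complements, no substitution: consume in ratio x_1:x_2 = 3:4.
Budget: p_1·x_1 + p_2·(4/3)·x_1 = m, so (3·p_1 + 4·p_2)·x_1 = 3·m.
Demand: x_1*(p_1,p_2,m) = 3·m/(3·p_1 + 4·p_2), x_2* = 4·m/(3·p_1 + 4·p_2).
Set x_1* = 2.08 in the demand function and solve for p_1: p_1 = 9.

p_1 = 9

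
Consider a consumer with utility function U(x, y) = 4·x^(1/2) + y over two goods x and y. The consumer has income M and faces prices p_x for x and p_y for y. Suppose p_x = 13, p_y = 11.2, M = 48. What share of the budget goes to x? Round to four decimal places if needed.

Set MRS = p_x/p_y: 2·x^(−1/2) = p_x/p_y.
Solve: √x = 2·p_y/p_x, so x*(p_x,p_y) = (2·p_y/p_x)², and y* = (M − p_x·x*)/p_y.
Plugging in: x* = (2·11.2/13)² = 2.969, y* = 0.8396.
Expenditure on x: 13·2.969 = 38.5969; share = 0.8041.

share on x = 0.8041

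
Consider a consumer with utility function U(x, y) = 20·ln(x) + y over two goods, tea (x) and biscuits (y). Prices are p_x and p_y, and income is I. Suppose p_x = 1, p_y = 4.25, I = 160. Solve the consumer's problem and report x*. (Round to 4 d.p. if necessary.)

x* = 85

Set MRS = p_x/p_y: (20/x)/1 = p_x/p_y.
So x*(p_x,p_y) = 20·p_y/p_x, independent of income; and y* = (I − 20·p_y)/p_y.
At the given prices: x* = 20·4.25/1 = 85.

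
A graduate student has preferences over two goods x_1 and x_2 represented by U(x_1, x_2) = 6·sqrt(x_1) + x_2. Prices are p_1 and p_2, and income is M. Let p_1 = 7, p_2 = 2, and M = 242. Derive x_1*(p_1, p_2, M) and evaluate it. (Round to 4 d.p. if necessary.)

Set MRS = p_1/p_2: 3·x_1^(−1/2) = p_1/p_2.
Solve: √x_1 = 3·p_2/p_1, so x_1*(p_1,p_2) = (3·p_2/p_1)², and x_2* = (M − p_1·x_1*)/p_2.
Plugging in: x_1* = (3·2/7)² = 0.7347.

x_1* = 0.7347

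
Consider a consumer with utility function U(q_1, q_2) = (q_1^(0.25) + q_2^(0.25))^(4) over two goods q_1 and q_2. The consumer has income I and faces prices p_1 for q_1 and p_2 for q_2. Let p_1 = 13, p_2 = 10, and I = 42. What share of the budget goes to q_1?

MU_q_1 ∝ q_1^(-0.75), MU_q_2 ∝ q_2^(-0.75), so MRS = (q_2/q_1)^(0.75) = p_1/p_2.
Solve for the ratio: q_2/q_1 = [p_1/p_2]^(4/3).
With the ratio pinned down, the budget gives q_1* = I/(p_1 + p_2·(q_2/q_1)) and q_2* = (q_2/q_1)·q_1*.
Numerically q_2/q_1 = 1.418811, so q_1* = 42/(13 + 10·1.418811) = 1.5448 and q_2* = 1.418811·1.5448 = 2.1918.
Expenditure on q_1: 13·1.5448 = 20.0823; share = 0.4782.

share on q_1 = 0.4782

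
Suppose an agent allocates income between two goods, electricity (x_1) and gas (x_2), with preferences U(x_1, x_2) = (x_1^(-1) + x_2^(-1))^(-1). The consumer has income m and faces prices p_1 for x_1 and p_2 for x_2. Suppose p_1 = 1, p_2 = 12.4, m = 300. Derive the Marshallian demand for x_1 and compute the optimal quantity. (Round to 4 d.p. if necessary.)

x_1* = 66.3517

Numerically x_2/x_1 = 0.283981, so x_1* = 300/(1 + 12.4·0.283981) = 66.3517.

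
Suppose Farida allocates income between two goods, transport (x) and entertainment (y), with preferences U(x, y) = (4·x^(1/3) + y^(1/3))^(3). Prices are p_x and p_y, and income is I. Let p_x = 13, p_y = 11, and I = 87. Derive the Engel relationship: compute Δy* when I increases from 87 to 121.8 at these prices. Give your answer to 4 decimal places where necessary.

MRS = MU_x/MU_y = 4·(y/x)^(2/3). Set equal to p_x/p_y.
Hence y/x = ((1/4)·p_x/p_y)^(1/(2/3)), i.e. raised to the 1.5 power.
With the ratio pinned down, the budget gives x* = I/(p_x + p_y·(y/x)) and y* = (y/x)·x*.
Numerically y/x = 0.160596, so x* = 87/(13 + 11·0.160596) = 5.8917 and y* = 0.160596·5.8917 = 0.9462.
At I' = 121.8: y* = 1.3247. Change: 1.3247 − 0.9462 = 0.3785.

Δy* = 0.3785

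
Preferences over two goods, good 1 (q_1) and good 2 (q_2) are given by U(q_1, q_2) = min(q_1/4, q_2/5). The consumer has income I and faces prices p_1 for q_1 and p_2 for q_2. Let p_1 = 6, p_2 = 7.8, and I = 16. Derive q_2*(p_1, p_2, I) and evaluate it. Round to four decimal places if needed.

q_2* = 1.2698

Here 4·6 + 5·7.8 = 63, giving q_2* = 1.2698.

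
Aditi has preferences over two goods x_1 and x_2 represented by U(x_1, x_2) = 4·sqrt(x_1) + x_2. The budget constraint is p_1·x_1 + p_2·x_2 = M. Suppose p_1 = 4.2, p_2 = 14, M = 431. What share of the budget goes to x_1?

share on x_1 = 0.4331

Set MRS = p_1/p_2: 2·x_1^(−1/2) = p_1/p_2.
Solve: √x_1 = 2·p_2/p_1, so x_1*(p_1,p_2) = (2·p_2/p_1)², and x_2* = (M − p_1·x_1*)/p_2.
Plugging in: x_1* = (2·14/4.2)² = 44.4444, x_2* = 17.4524.
Expenditure on x_1: 4.2·44.4444 = 186.6667; share = 0.4331.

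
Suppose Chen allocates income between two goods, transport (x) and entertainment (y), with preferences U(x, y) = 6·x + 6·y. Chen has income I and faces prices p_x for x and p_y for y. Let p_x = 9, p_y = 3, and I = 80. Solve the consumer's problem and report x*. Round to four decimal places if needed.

Linear utility — the consumer picks whichever good has higher MU/price: 6/9 = 0.6667 vs 6/3 = 2.
y gives more utility per dollar, so spend all income on y: y* = I/p_y, x* = 0.
Numerically: x* = 0, y* = 26.6667.

x* = 0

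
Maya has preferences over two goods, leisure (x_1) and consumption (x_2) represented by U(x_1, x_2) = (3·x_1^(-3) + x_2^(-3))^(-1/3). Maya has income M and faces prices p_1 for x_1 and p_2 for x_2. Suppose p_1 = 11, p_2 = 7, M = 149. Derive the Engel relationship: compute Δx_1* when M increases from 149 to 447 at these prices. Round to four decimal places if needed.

MRS = MU_x_1/MU_x_2 = 3·(x_2/x_1)^(4). Set equal to p_1/p_2.
Solve for the ratio: x_2/x_1 = [(1/3)·p_1/p_2]^(0.25).
With the ratio pinned down, the budget gives x_1* = M/(p_1 + p_2·(x_2/x_1)) and x_2* = (x_2/x_1)·x_1*.
Numerically x_2/x_1 = 0.850733, so x_1* = 149/(11 + 7·0.850733) = 8.7879.
At M' = 447: x_1* = 26.3637. Change: 26.3637 − 8.7879 = 17.5758.

Δx_1* = 17.5758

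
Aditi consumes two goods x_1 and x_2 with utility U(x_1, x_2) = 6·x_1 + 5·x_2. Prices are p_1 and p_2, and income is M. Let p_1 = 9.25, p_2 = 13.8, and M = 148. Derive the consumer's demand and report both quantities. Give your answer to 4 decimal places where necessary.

x_1* = 16, x_2* = 0

Linear utility — the consumer picks whichever good has higher MU/price: 6/9.25 = 0.6486 vs 5/13.8 = 0.3623.
x_1 gives more utility per dollar, so spend all income on x_1: x_1* = M/p_1, x_2* = 0.
Numerically: x_1* = 16, x_2* = 0.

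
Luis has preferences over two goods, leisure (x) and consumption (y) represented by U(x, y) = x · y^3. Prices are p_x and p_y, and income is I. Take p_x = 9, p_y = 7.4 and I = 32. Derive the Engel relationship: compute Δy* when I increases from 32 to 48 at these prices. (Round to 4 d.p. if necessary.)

Demand: x*(p_x,p_y,I) = 0.25·I/p_x and y* = 0.75·I/p_y.
At p_x=9, p_y=7.4, I=32: y* = 0.75·32/7.4 = 3.2432.
At I' = 48: y* = 4.8649. Change: 4.8649 − 3.2432 = 1.6216.

Δy* = 1.6216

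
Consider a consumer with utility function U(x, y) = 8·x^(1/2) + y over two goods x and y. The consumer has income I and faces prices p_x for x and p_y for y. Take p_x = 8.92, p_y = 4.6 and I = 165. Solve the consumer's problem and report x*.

MU_x = 4/√x, MU_y = 1. Tangency: 4/√x = p_x/p_y.
Thus x* = (4·p_y/p_x)² — independent of I — with the rest of income spent on y.
Plugging in: x* = (4·4.6/8.92)² = 4.2551.

x* = 4.2551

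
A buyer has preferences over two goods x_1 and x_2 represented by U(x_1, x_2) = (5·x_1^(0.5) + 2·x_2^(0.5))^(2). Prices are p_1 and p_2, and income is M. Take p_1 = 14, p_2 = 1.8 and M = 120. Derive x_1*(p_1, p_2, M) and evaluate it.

x_1* = 3.819

From the CES first-order condition, (5/2)·(x_2/x_1)^(0.5) = p_1/p_2.
Solve for the ratio: x_2/x_1 = [(2/5)·p_1/p_2]^(2).
Substitute x_2 = (x_2/x_1)·x_1 into the budget: x_1* = M/(p_1 + p_2·(x_2/x_1)).
Numerically x_2/x_1 = 9.679012, so x_1* = 120/(14 + 1.8·9.679012) = 3.819.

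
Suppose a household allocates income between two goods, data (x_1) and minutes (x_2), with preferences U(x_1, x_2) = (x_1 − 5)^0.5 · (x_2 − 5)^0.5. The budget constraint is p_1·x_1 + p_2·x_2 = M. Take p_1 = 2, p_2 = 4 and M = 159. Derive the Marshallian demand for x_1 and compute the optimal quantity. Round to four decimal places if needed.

Let x_1' = x_1−5, x_2' = x_2−5. MRS = x_2'/x_1' = p_1/p_2.
After buying the subsistence bundle (5, 5), a share 0.5 of the remaining income goes to x_1: x_1* = 5 + 0.5·(M − 5p_1 − 5p_2)/p_1.
Discretionary income = 159 − 5·2 − 5·4 = 129; x_1* = 5 + 0.5·129/2 = 37.25.

x_1* = 37.25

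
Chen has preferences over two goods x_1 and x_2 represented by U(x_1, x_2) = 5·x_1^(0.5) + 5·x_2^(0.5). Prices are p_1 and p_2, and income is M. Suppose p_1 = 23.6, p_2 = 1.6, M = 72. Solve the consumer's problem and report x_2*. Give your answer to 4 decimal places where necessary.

x_2* = 42.1429

MRS = MU_x_1/MU_x_2 = (x_2/x_1)^(0.5). Set equal to p_1/p_2.
Hence x_2/x_1 = (p_1/p_2)^(1/(0.5)), i.e. raised to the 2 power.
Substitute x_2 = (x_2/x_1)·x_1 into the budget: x_1* = M/(p_1 + p_2·(x_2/x_1)).
Numerically x_2/x_1 = 217.5625, so x_1* = 72/(23.6 + 1.6·217.5625) = 0.1937 and x_2* = 217.5625·0.1937 = 42.1429.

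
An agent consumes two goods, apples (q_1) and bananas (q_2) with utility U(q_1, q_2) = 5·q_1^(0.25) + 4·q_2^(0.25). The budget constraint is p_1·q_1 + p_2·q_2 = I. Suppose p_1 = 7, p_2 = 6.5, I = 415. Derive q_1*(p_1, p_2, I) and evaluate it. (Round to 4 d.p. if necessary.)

MU_q_1 ∝ 5·q_1^(-0.75), MU_q_2 ∝ 4·q_2^(-0.75), so MRS = (5/4)·(q_2/q_1)^(0.75) = p_1/p_2.
Hence q_2/q_1 = ((4/5)·p_1/p_2)^(1/(0.75)), i.e. raised to the 4/3 power.
With the ratio pinned down, the budget gives q_1* = I/(p_1 + p_2·(q_2/q_1)) and q_2* = (q_2/q_1)·q_1*.
Numerically q_2/q_1 = 0.819784, so q_1* = 415/(7 + 6.5·0.819784) = 33.6616.

q_1* = 33.6616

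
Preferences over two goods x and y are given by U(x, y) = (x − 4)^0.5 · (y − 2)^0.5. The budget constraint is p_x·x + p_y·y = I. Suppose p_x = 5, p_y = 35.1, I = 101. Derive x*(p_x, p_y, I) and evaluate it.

x* = 5.08

Substituting into the budget: x* = 4 + 0.5·(I − 4·p_x − 2·p_y)/p_x, and y* = 2 + 0.5·(…)/p_y.
Discretionary income = 101 − 4·5 − 2·35.1 = 10.8; x* = 4 + 0.5·10.8/5 = 5.08.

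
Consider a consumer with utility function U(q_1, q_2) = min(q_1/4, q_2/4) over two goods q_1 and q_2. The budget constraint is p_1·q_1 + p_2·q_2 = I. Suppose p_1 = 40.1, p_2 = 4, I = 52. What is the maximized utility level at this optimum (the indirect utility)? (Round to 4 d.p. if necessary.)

With perfect complements, no substitution: consume in ratio q_1:q_2 = 4:4.
Budget: p_1·q_1 + p_2·q_1 = I, so (4·p_1 + 4·p_2)·q_1 = 4·I.
Demand: q_1*(p_1,p_2,I) = 4·I/(4·p_1 + 4·p_2), q_2* = 4·I/(4·p_1 + 4·p_2).
Here 4·40.1 + 4·4 = 176.4, giving q_1* = 1.1791 and q_2* = 1.1791.
Utility at the optimum: U(1.1791, 1.1791) = 0.2948.

V = 0.2948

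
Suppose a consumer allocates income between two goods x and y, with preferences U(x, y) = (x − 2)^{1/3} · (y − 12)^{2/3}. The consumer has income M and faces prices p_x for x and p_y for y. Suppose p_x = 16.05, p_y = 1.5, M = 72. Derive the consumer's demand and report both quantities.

x* = 2.4548, y* = 21.7333

MRS = (1/2)·(y−12)/(x−2). Tangency with p_x/p_y gives y−12 = 2·(p_x/p_y)·(x−2).
After buying the subsistence bundle (2, 12), a share 1/3 of the remaining income goes to x: x* = 2 + 1/3·(M − 2p_x − 12p_y)/p_x.
Discretionary income = 72 − 2·16.05 − 12·1.5 = 21.9; x* = 2 + 1/3·21.9/16.05 = 2.4548; y* = 12 + 2/3·21.9/1.5 = 21.7333.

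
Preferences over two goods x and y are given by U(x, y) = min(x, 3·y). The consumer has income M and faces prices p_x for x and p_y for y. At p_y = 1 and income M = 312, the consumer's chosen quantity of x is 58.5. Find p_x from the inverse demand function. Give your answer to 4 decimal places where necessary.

Leontief preferences: the optimum is at the kink where x/3 = y/1, i.e. y = (1/3)·x.
Budget: p_x·x + p_y·(1/3)·x = M, so (3·p_x + p_y)·x = 3·M.
Demand: x*(p_x,p_y,M) = 3·M/(3·p_x + p_y), y* = M/(3·p_x + p_y).
Set x* = 58.5 in the demand function and solve for p_x: p_x = 5.

p_x = 5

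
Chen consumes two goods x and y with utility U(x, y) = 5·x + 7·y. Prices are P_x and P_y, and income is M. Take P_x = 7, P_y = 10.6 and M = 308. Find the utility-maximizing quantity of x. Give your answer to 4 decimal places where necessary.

x* = 44

Linear utility — the consumer picks whichever good has higher MU/price: 5/7 = 0.7143 vs 7/10.6 = 0.6604.
x gives more utility per dollar, so spend all income on x: x* = M/P_x, y* = 0.
Numerically: x* = 44, y* = 0.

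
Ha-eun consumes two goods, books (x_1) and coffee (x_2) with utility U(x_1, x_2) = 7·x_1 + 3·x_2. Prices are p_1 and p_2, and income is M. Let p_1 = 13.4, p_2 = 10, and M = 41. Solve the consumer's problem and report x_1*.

x_1* = 3.0597

Numerically: x_1* = 3.0597, x_2* = 0.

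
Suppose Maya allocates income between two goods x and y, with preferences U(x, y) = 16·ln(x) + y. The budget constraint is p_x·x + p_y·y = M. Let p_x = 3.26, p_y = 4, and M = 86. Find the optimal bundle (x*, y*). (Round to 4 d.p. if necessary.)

x* = 19.6319, y* = 5.5

MU_x = 16/x, MU_y = 1. Tangency: 16/x = p_x/p_y.
So x*(p_x,p_y) = 16·p_y/p_x, independent of income; and y* = (M − 16·p_y)/p_y.
At the given prices: x* = 16·4/3.26 = 19.6319, and y* = 5.5.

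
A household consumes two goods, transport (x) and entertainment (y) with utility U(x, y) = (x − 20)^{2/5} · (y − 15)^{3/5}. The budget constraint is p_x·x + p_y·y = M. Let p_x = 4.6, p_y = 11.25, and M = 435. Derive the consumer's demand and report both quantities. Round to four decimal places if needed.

x* = 35.1522, y* = 24.2933

MRS = (2/3)·(y−15)/(x−20). Tangency with p_x/p_y gives y−15 = (3/2)·(p_x/p_y)·(x−20).
Substituting into the budget: x* = 20 + 0.4·(M − 20·p_x − 15·p_y)/p_x, and y* = 15 + 0.6·(…)/p_y.
Discretionary income = 435 − 20·4.6 − 15·11.25 = 174.25; x* = 20 + 0.4·174.25/4.6 = 35.1522; y* = 15 + 0.6·174.25/11.25 = 24.2933.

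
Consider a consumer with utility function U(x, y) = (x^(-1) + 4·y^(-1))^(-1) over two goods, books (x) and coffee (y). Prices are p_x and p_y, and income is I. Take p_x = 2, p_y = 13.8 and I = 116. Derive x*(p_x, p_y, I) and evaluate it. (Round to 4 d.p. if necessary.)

MU_x ∝ x^(-2), MU_y ∝ 4·y^(-2), so MRS = (1/4)·(y/x)^(2) = p_x/p_y.
Hence y/x = (4·p_x/p_y)^(1/(2)), i.e. raised to the 0.5 power.
Substitute y = (y/x)·x into the budget: x* = I/(p_x + p_y·(y/x)).
Numerically y/x = 0.761387, so x* = 116/(2 + 13.8·0.761387) = 9.2747.

x* = 9.2747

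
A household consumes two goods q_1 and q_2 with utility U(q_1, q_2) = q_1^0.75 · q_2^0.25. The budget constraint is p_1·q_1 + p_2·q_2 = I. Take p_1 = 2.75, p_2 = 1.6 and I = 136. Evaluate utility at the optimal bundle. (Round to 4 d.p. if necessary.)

Demand: q_1*(p_1,p_2,I) = 0.75·I/p_1 and q_2* = 0.25·I/p_2.
At p_1=2.75, p_2=1.6, I=136: q_1* = 0.75·136/2.75 = 37.0909, q_2* = 21.25.
Utility at the optimum: U(37.0909, 21.25) = 32.2694.

V = 32.2694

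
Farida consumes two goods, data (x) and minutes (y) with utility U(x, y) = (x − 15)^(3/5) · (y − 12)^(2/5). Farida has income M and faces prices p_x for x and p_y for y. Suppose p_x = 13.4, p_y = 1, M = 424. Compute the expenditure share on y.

This is Cobb-Douglas in (x−15, y−12): tangency gives 0.6·p_y·(y−12) = 0.4·p_x·(x−15).
Substituting into the budget: x* = 15 + 0.6·(M − 15·p_x − 12·p_y)/p_x, and y* = 12 + 0.4·(…)/p_y.
Discretionary income = 424 − 15·13.4 − 12·1 = 211; x* = 15 + 0.6·211/13.4 = 24.4478; y* = 12 + 0.4·211/1 = 96.4.
Expenditure on y: 1·96.4 = 96.4; share = 0.2274.

share on y = 0.2274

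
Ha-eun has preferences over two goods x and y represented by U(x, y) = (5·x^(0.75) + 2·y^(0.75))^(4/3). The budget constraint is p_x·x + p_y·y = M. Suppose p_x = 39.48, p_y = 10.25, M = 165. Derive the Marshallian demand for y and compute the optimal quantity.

From the CES first-order condition, (5/2)·(y/x)^(0.25) = p_x/p_y.
Hence y/x = ((2/5)·p_x/p_y)^(1/(0.25)), i.e. raised to the 4 power.
With the ratio pinned down, the budget gives x* = M/(p_x + p_y·(y/x)) and y* = (y/x)·x*.
Numerically y/x = 5.63447, so x* = 165/(39.48 + 10.25·5.63447) = 1.6969 and y* = 5.63447·1.6969 = 9.5614.

y* = 9.5614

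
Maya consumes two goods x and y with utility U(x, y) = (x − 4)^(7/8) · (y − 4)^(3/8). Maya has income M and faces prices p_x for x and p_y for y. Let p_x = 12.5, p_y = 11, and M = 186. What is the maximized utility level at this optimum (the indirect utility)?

After buying the subsistence bundle (4, 4), a share 0.7 of the remaining income goes to x: x* = 4 + 0.7·(M − 4p_x − 4p_y)/p_x.
Discretionary income = 186 − 4·12.5 − 4·11 = 92; x* = 4 + 0.7·92/12.5 = 9.152; y* = 4 + 0.3·92/11 = 6.5091.
Utility at the optimum: U(9.152, 6.5091) = 5.9265.

V = 5.9265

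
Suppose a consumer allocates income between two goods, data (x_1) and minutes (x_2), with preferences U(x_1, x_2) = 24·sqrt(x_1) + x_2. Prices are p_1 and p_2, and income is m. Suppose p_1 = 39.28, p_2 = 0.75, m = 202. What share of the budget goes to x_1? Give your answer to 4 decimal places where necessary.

share on x_1 = 0.0102

Set MRS = p_1/p_2: 12·x_1^(−1/2) = p_1/p_2.
Solve: √x_1 = 12·p_2/p_1, so x_1*(p_1,p_2) = (12·p_2/p_1)², and x_2* = (m − p_1·x_1*)/p_2.
Plugging in: x_1* = (12·0.75/39.28)² = 0.0525, x_2* = 266.5838.
Expenditure on x_1: 39.28·0.0525 = 2.0621; share = 0.0102.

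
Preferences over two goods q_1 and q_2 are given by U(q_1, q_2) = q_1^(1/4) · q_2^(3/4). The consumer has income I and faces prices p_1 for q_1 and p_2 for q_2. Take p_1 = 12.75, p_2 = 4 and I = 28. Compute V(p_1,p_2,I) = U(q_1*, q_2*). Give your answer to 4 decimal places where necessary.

V = 2.9855

MU_q_1/MU_q_2 = (0.25·q_2)/(0.75·q_1); tangency sets this equal to p_1/p_2.
So 0.25·p_2·q_2 = 0.75·p_1·q_1; combined with the budget, a share 0.25 of income goes to q_1.
Demand: q_1*(p_1,p_2,I) = 0.25·I/p_1 and q_2* = 0.75·I/p_2.
At p_1=12.75, p_2=4, I=28: q_1* = 0.25·28/12.75 = 0.549, q_2* = 5.25.
Utility at the optimum: U(0.549, 5.25) = 2.9855.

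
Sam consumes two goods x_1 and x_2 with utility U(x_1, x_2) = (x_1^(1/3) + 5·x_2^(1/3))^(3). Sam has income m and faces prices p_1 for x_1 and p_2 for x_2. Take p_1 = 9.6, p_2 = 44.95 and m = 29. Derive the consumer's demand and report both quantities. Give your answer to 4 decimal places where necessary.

x_1* = 0.4899, x_2* = 0.5405

MU_x_1 ∝ x_1^(-2/3), MU_x_2 ∝ 5·x_2^(-2/3), so MRS = (1/5)·(x_2/x_1)^(2/3) = p_1/p_2.
Solve for the ratio: x_2/x_1 = [5·p_1/p_2]^(1.5).
With the ratio pinned down, the budget gives x_1* = m/(p_1 + p_2·(x_2/x_1)) and x_2* = (x_2/x_1)·x_1*.
Numerically x_2/x_1 = 1.103487, so x_1* = 29/(9.6 + 44.95·1.103487) = 0.4899 and x_2* = 1.103487·0.4899 = 0.5405.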